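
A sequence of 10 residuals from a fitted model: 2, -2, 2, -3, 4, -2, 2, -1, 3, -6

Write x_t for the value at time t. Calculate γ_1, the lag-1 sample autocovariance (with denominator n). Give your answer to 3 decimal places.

Mean x̄ = (2 − 2 + 2 − 3 + 4 − 2 + 2 − 1 + 3 − 6)/10 = -0.1000
Σ_{t=1}^{9}(x_t−x̄)(x_{t+1}−x̄) = -60.7100
γ_1 = -60.7100 / 10 = -6.071

-6.071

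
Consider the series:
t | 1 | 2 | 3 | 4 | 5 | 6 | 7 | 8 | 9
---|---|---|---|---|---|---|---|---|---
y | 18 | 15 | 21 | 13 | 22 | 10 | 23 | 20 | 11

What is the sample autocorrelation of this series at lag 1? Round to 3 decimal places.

Mean ȳ = (18 + 15 + 21 + 13 + 22 + 10 + 23 + 20 + 11)/9 = 17.0000
Numerator Σ_{t=1}^{8}(y_t−ȳ)(y_{t+1}−ȳ) = -123.0000
Denominator Σ(y_t−ȳ)² = 192.0000
r_1 = -123.0000 / 192.0000 = -0.641

-0.641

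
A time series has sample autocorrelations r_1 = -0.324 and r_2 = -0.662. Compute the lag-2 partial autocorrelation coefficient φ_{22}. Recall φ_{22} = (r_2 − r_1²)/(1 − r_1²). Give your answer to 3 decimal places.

φ_{22} = (r_2 − r_1²) / (1 − r_1²)
r_1² = (-0.324)² = 0.104976
Numerator = -0.662 − 0.1050 = -0.7670; denominator = 1 − 0.1050 = 0.8950
φ_{22} = -0.7670 / 0.8950 = -0.857

-0.857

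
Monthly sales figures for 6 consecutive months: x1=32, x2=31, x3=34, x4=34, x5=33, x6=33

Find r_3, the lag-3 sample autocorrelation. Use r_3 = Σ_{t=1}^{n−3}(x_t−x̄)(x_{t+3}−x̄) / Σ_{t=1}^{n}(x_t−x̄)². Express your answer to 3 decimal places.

Mean x̄ = (32 + 31 + 34 + 34 + 33 + 33)/6 = 32.8333
Deviations from mean: -0.8333, -1.8333, 1.1667, 1.1667, 0.1667, 0.1667
Σ(x_t−x̄)(x_{t+3}−x̄) = (-0.9722) + (-0.3056) + (0.1944) = -1.0833
Denominator Σ(x_t−x̄)² = 6.8333
r_3 = -1.0833 / 6.8333 = -0.159

-0.159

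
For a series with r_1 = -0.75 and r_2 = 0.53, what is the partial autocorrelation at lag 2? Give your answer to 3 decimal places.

φ_{22} = (r_2 − r_1²) / (1 − r_1²)
r_1² = (-0.75)² = 0.5625
Numerator = 0.53 − 0.5625 = -0.0325; denominator = 1 − 0.5625 = 0.4375
φ_{22} = -0.0325 / 0.4375 = -0.074

-0.074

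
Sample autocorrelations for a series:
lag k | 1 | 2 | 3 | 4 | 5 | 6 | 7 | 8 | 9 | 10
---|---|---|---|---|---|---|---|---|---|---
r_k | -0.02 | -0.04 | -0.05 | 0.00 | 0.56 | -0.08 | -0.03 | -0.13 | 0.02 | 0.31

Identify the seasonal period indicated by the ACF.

The largest autocorrelation is r_5 = 0.56, with a weaker echo at lag 10 (0.31); the remaining lags stay at or below 0.02.
The dominant spike at lag 5 indicates a seasonal period of 5.

5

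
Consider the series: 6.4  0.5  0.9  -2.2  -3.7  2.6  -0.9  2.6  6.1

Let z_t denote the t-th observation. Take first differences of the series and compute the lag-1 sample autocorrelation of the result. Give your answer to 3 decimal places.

First differences Δz: -5.9, 0.4, -3.1, -1.5, 6.3, -3.5, 3.5, 3.5
Mean of differences = -0.0375
Numerator Σ(Δz_t−Δz̄)(Δz_{t+1}−Δz̄) = -30.3727
Denominator Σ(Δz_t−Δz̄)² = 123.2588
r_1(Δz) = -30.3727 / 123.2588 = -0.246

-0.246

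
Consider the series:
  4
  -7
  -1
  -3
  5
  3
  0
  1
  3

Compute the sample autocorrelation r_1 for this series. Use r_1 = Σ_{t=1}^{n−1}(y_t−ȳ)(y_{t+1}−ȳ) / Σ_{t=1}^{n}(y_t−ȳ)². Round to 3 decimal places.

-0.122

Mean ȳ = (4 − 7 − 1 − 3 + 5 + 3 + 0 + 1 + 3)/9 = 0.5556
Numerator Σ_{t=1}^{8}(y_t−ȳ)(y_{t+1}−ȳ) = -14.1975
Denominator Σ(y_t−ȳ)² = 116.2222
r_1 = -14.1975 / 116.2222 = -0.122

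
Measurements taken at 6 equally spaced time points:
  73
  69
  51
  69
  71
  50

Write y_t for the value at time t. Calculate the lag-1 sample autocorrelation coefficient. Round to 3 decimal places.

-0.270

Mean ȳ = (73 + 69 + 51 + 69 + 71 + 50)/6 = 63.8333
Deviations from mean: 9.1667, 5.1667, -12.8333, 5.1667, 7.1667, -13.8333
Σ(y_t−ȳ)(y_{t+1}−ȳ) = (47.3611) + (-66.3056) + (-66.3056) + (37.0278) + (-99.1389) = -147.3611
Denominator Σ(y_t−ȳ)² = 544.8333
r_1 = -147.3611 / 544.8333 = -0.270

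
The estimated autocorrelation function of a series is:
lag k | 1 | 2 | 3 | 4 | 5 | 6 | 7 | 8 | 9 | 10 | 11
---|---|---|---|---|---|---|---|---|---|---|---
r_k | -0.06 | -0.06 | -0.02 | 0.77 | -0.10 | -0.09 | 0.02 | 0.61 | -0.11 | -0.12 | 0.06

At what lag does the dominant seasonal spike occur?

4

The largest autocorrelation is r_4 = 0.77, with a weaker echo at lag 8 (0.61); the remaining lags stay at or below 0.06.
The dominant spike at lag 4 indicates a seasonal period of 4.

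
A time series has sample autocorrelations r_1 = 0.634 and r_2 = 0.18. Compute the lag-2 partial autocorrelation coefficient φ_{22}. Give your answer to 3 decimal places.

φ_{22} = (r_2 − r_1²) / (1 − r_1²)
r_1² = (0.634)² = 0.401956
Numerator = 0.18 − 0.4020 = -0.2220; denominator = 1 − 0.4020 = 0.5980
φ_{22} = -0.2220 / 0.5980 = -0.371

-0.371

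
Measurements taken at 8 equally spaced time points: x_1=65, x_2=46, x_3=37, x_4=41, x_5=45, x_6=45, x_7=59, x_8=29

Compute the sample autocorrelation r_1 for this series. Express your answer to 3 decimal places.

Mean x̄ = (65 + 46 + 37 + 41 + 45 + 45 + 59 + 29)/8 = 45.8750
Numerator Σ_{t=1}^{7}(x_t−x̄)(x_{t+1}−x̄) = -183.3906
Denominator Σ(x_t−x̄)² = 926.8750
r_1 = -183.3906 / 926.8750 = -0.198

-0.198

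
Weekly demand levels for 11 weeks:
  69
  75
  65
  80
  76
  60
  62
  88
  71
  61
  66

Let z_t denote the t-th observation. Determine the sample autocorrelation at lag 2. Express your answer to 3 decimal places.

Mean z̄ = (69 + 75 + 65 + 80 + 76 + 60 + 62 + 88 + 71 + 61 + 66)/11 = 70.2727
Numerator Σ_{t=1}^{9}(z_t−z̄)(z_{t+2}−z̄) = -480.4215
Denominator Σ(z_t−z̄)² = 772.1818
r_2 = -480.4215 / 772.1818 = -0.622

-0.622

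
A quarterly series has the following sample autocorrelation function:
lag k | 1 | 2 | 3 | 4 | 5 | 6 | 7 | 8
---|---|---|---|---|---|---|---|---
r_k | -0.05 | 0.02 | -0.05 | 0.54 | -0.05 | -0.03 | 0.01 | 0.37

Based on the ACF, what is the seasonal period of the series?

4

The largest autocorrelation is r_4 = 0.54, with a weaker echo at lag 8 (0.37); the remaining lags stay at or below 0.02.
The dominant spike at lag 4 indicates a seasonal period of 4.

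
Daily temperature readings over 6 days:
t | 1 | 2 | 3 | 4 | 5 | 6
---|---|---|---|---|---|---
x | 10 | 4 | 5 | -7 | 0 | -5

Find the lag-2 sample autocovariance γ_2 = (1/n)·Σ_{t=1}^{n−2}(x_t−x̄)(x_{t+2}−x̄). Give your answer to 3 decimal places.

Mean x̄ = (10 + 4 + 5 − 7 + 0 − 5)/6 = 1.1667
Σ_{t=1}^{4}(x_t−x̄)(x_{t+2}−x̄) = 56.6111
γ_2 = 56.6111 / 6 = 9.435

9.435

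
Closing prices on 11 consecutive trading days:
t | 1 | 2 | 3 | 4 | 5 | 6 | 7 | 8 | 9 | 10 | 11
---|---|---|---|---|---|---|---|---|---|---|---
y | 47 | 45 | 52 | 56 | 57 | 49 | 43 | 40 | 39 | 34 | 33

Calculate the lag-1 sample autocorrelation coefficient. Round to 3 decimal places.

0.733

Mean ȳ = (47 + 45 + 52 + 56 + 57 + 49 + 43 + 40 + 39 + 34 + 33)/11 = 45.0000
Numerator Σ_{t=1}^{10}(y_t−ȳ)(y_{t+1}−ȳ) = 487.0000
Denominator Σ(y_t−ȳ)² = 664.0000
r_1 = 487.0000 / 664.0000 = 0.733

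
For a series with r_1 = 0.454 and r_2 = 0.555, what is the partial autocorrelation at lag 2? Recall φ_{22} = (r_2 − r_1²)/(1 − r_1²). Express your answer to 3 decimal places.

φ_{22} = (r_2 − r_1²) / (1 − r_1²)
r_1² = (0.454)² = 0.206116
Numerator = 0.555 − 0.2061 = 0.3489; denominator = 1 − 0.2061 = 0.7939
φ_{22} = 0.3489 / 0.7939 = 0.439

0.439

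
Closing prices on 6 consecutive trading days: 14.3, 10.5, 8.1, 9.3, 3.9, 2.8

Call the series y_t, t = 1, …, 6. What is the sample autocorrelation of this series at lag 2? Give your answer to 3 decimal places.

-0.039

Mean ȳ = (14.3 + 10.5 + 8.1 + 9.3 + 3.9 + 2.8)/6 = 8.1500
Σ(y_t−ȳ)(y_{t+2}−ȳ) = (-0.3075) + (2.7025) + (0.2125) + (-6.1525) = -3.5450
Denominator Σ(y_t−ȳ)² = 91.3550
r_2 = -3.5450 / 91.3550 = -0.039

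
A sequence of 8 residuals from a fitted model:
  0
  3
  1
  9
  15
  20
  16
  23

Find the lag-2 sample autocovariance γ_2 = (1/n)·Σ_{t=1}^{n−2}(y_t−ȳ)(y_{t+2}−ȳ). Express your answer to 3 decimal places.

Mean ȳ = (0 + 3 + 1 + 9 + 15 + 20 + 16 + 23)/8 = 10.8750
Σ_{t=1}^{6}(y_t−ȳ)(y_{t+2}−ȳ) = 196.0938
γ_2 = 196.0938 / 8 = 24.512

24.512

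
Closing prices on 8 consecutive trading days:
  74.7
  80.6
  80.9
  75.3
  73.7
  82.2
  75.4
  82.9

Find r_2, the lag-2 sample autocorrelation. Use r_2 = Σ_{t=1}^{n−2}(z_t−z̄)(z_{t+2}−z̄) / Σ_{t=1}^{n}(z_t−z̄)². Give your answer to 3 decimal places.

Mean z̄ = (74.7 + 80.6 + 80.9 + 75.3 + 73.7 + 82.2 + 75.4 + 82.9)/8 = 78.2125
Σ(z_t−z̄)(z_{t+2}−z̄) = (-9.4398) + (-6.9536) + (-12.1273) + (-11.6136) + (12.6914) + (18.6914) = -8.7516
Denominator Σ(z_t−z̄)² = 99.8888
r_2 = -8.7516 / 99.8888 = -0.088

-0.088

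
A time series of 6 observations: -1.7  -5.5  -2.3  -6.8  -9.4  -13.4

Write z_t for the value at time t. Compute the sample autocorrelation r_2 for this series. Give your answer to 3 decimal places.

Mean z̄ = (-1.7 − 5.5 − 2.3 − 6.8 − 9.4 − 13.4)/6 = -6.5167
Deviations from mean: 4.8167, 1.0167, 4.2167, -0.2833, -2.8833, -6.8833
Numerator Σ_{t=1}^{4}(z_t−z̄)(z_{t+2}−z̄) = 9.8144
Denominator Σ(z_t−z̄)² = 97.7883
r_2 = 9.8144 / 97.7883 = 0.100

0.100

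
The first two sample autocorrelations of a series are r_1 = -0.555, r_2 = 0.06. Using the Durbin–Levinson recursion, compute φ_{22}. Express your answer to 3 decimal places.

φ_{22} = (r_2 − r_1²) / (1 − r_1²)
r_1² = (-0.555)² = 0.308025
Numerator = 0.06 − 0.3080 = -0.2480; denominator = 1 − 0.3080 = 0.6920
φ_{22} = -0.2480 / 0.6920 = -0.358

-0.358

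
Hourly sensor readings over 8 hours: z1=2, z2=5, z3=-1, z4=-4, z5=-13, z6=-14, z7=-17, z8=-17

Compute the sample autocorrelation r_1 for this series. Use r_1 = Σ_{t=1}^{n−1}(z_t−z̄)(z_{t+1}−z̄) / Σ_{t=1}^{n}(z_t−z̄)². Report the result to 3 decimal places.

Mean z̄ = (2 + 5 − 1 − 4 − 13 − 14 − 17 − 17)/8 = -7.3750
Deviations from mean: 9.3750, 12.3750, 6.3750, 3.3750, -5.6250, -6.6250, -9.6250, -9.6250
Numerator Σ_{t=1}^{7}(z_t−z̄)(z_{t+1}−z̄) = 391.1094
Denominator Σ(z_t−z̄)² = 553.8750
r_1 = 391.1094 / 553.8750 = 0.706

0.706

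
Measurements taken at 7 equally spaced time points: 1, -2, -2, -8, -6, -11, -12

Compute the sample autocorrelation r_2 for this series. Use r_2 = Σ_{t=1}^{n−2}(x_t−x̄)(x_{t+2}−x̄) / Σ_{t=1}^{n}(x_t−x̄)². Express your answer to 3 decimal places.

Mean x̄ = (1 − 2 − 2 − 8 − 6 − 11 − 12)/7 = -5.7143
Σ(x_t−x̄)(x_{t+2}−x̄) = (24.9388) + (-8.4898) + (-1.0612) + (12.0816) + (1.7959) = 29.2653
Denominator Σ(x_t−x̄)² = 145.4286
r_2 = 29.2653 / 145.4286 = 0.201

0.201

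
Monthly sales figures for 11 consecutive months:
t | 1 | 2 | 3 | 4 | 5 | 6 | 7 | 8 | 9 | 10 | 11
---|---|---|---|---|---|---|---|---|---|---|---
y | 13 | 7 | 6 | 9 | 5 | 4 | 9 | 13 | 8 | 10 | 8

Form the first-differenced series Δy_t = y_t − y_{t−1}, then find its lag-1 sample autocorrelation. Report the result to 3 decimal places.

-0.169

First differences Δy: -6, -1, 3, -4, -1, 5, 4, -5, 2, -2
Mean of differences = -0.5000
Numerator Σ(Δy_t−Δȳ)(Δy_{t+1}−Δȳ) = -22.7500
Denominator Σ(Δy_t−Δȳ)² = 134.5000
r_1(Δy) = -22.7500 / 134.5000 = -0.169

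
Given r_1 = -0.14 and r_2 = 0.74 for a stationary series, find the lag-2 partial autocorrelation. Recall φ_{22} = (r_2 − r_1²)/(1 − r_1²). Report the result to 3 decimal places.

0.735

φ_{22} = (r_2 − r_1²) / (1 − r_1²)
r_1² = (-0.14)² = 0.0196
Numerator = 0.74 − 0.0196 = 0.7204; denominator = 1 − 0.0196 = 0.9804
φ_{22} = 0.7204 / 0.9804 = 0.735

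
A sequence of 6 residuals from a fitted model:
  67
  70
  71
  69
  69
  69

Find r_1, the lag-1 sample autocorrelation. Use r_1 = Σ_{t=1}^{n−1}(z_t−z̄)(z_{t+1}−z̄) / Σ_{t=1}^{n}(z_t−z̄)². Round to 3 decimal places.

-0.060

Mean z̄ = (67 + 70 + 71 + 69 + 69 + 69)/6 = 69.1667
Deviations from mean: -2.1667, 0.8333, 1.8333, -0.1667, -0.1667, -0.1667
Numerator Σ_{t=1}^{5}(z_t−z̄)(z_{t+1}−z̄) = -0.5278
Denominator Σ(z_t−z̄)² = 8.8333
r_1 = -0.5278 / 8.8333 = -0.060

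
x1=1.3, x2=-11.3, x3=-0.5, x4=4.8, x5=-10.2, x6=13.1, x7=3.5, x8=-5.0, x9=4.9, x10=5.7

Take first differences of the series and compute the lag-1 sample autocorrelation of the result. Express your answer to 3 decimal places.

-0.551

First differences Δx: -12.6, 10.8, 5.3, -15.0, 23.3, -9.6, -8.5, 9.9, 0.8
Mean of differences = 0.4889
Numerator Σ(Δx_t−Δx̄)(Δx_{t+1}−Δx̄) = -734.3090
Denominator Σ(Δx_t−Δx̄)² = 1332.2889
r_1(Δx) = -734.3090 / 1332.2889 = -0.551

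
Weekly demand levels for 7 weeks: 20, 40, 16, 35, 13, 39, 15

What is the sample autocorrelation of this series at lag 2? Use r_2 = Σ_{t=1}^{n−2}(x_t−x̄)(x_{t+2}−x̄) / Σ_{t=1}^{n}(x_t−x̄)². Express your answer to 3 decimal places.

0.652

Mean x̄ = (20 + 40 + 16 + 35 + 13 + 39 + 15)/7 = 25.4286
Deviations from mean: -5.4286, 14.5714, -9.4286, 9.5714, -12.4286, 13.5714, -10.4286
Numerator Σ_{t=1}^{5}(x_t−x̄)(x_{t+2}−x̄) = 567.3469
Denominator Σ(x_t−x̄)² = 869.7143
r_2 = 567.3469 / 869.7143 = 0.652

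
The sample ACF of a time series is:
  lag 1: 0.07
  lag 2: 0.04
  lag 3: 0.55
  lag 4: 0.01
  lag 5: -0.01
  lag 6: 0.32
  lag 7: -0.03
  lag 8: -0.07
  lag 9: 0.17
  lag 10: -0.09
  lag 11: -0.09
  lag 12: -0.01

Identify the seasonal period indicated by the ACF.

3

The largest autocorrelation is r_3 = 0.55, with weaker echoes at lags 6 (0.32) and 9 (0.17); the remaining lags stay at or below 0.07.
The dominant spike at lag 3 indicates a seasonal period of 3.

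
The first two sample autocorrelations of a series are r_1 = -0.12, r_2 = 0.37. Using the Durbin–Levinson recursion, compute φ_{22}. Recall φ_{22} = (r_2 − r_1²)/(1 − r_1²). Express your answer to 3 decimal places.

φ_{22} = (r_2 − r_1²) / (1 − r_1²)
r_1² = (-0.12)² = 0.0144
Numerator = 0.37 − 0.0144 = 0.3556; denominator = 1 − 0.0144 = 0.9856
φ_{22} = 0.3556 / 0.9856 = 0.361

0.361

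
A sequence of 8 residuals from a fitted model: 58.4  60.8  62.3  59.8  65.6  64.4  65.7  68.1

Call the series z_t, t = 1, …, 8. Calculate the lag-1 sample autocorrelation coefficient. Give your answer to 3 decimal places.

Mean z̄ = (58.4 + 60.8 + 62.3 + 59.8 + 65.6 + 64.4 + 65.7 + 68.1)/8 = 63.1375
Numerator Σ_{t=1}^{7}(z_t−z̄)(z_{t+1}−z̄) = 26.6686
Denominator Σ(z_t−z̄)² = 78.5988
r_1 = 26.6686 / 78.5988 = 0.339

0.339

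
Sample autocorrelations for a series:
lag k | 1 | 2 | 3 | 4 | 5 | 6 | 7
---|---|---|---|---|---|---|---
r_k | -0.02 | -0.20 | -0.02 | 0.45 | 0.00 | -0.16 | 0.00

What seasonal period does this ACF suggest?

The largest autocorrelation is r_4 = 0.45; the remaining lags stay at or below 0.00.
The dominant spike at lag 4 indicates a seasonal period of 4.

4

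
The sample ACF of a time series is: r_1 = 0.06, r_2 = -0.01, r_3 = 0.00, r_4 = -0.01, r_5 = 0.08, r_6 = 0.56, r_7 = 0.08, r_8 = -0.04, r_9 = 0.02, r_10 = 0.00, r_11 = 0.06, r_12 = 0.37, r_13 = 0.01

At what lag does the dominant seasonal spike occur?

The largest autocorrelation is r_6 = 0.56, with a weaker echo at lag 12 (0.37); the remaining lags stay at or below 0.08.
The dominant spike at lag 6 indicates a seasonal period of 6.

6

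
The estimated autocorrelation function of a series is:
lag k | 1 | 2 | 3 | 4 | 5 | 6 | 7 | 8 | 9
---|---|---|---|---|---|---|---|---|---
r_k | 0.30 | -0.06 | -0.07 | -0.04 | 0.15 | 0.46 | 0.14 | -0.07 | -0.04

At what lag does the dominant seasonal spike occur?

6

The largest autocorrelation is r_6 = 0.46; the remaining lags stay at or below 0.30.
The dominant spike at lag 6 indicates a seasonal period of 6.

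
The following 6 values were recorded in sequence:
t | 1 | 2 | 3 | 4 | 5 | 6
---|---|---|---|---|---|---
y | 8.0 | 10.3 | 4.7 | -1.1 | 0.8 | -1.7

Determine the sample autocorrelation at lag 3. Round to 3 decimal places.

Mean ȳ = (8.0 + 10.3 + 4.7 − 1.1 + 0.8 − 1.7)/6 = 3.5000
Deviations from mean: 4.5000, 6.8000, 1.2000, -4.6000, -2.7000, -5.2000
Σ(y_t−ȳ)(y_{t+3}−ȳ) = (-20.7000) + (-18.3600) + (-6.2400) = -45.3000
Denominator Σ(y_t−ȳ)² = 123.4200
r_3 = -45.3000 / 123.4200 = -0.367

-0.367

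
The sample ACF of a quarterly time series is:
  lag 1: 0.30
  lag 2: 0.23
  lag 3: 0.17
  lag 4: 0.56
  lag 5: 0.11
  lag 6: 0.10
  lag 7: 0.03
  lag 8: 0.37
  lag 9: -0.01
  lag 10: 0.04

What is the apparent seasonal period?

4

The largest autocorrelation is r_4 = 0.56, with a weaker echo at lag 8 (0.37); the remaining lags stay at or below 0.30. The elevated value at lag 1 (0.30), dropping to 0.23 at lag 2, reflects decaying short-term dependence rather than seasonality.
The dominant spike at lag 4 indicates a seasonal period of 4.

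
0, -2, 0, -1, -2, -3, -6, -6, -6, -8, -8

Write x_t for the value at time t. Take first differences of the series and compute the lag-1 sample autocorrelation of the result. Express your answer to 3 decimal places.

First differences Δx: -2, 2, -1, -1, -1, -3, 0, 0, -2, 0
Mean of differences = -0.8000
Numerator Σ(Δx_t−Δx̄)(Δx_{t+1}−Δx̄) = -6.4400
Denominator Σ(Δx_t−Δx̄)² = 17.6000
r_1(Δx) = -6.4400 / 17.6000 = -0.366

-0.366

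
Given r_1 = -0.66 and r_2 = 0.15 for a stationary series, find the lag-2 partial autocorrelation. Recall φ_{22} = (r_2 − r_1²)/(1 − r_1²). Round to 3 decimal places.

φ_{22} = (r_2 − r_1²) / (1 − r_1²)
r_1² = (-0.66)² = 0.4356
Numerator = 0.15 − 0.4356 = -0.2856; denominator = 1 − 0.4356 = 0.5644
φ_{22} = -0.2856 / 0.5644 = -0.506

-0.506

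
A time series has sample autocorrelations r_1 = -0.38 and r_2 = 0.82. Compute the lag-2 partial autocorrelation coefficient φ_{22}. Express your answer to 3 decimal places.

0.790

φ_{22} = (r_2 − r_1²) / (1 − r_1²)
r_1² = (-0.38)² = 0.1444
Numerator = 0.82 − 0.1444 = 0.6756; denominator = 1 − 0.1444 = 0.8556
φ_{22} = 0.6756 / 0.8556 = 0.790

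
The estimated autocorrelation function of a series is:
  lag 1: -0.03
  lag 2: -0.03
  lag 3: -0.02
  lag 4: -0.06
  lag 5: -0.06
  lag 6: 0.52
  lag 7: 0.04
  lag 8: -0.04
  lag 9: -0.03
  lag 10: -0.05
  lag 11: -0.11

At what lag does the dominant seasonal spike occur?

The largest autocorrelation is r_6 = 0.52; the remaining lags stay at or below 0.04.
The dominant spike at lag 6 indicates a seasonal period of 6.

6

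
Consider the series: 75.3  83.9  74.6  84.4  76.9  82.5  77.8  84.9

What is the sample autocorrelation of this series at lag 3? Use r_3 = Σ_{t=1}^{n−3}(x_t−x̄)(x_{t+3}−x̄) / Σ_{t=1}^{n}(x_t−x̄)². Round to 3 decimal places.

Mean x̄ = (75.3 + 83.9 + 74.6 + 84.4 + 76.9 + 82.5 + 77.8 + 84.9)/8 = 80.0375
Deviations from mean: -4.7375, 3.8625, -5.4375, 4.3625, -3.1375, 2.4625, -2.2375, 4.8625
Numerator Σ_{t=1}^{5}(x_t−x̄)(x_{t+3}−x̄) = -71.1930
Denominator Σ(x_t−x̄)² = 130.5188
r_3 = -71.1930 / 130.5188 = -0.545

-0.545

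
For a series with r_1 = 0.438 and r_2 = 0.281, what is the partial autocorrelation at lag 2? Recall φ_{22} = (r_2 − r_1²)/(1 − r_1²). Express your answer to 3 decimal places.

0.110

φ_{22} = (r_2 − r_1²) / (1 − r_1²)
r_1² = (0.438)² = 0.191844
Numerator = 0.281 − 0.1918 = 0.0892; denominator = 1 − 0.1918 = 0.8082
φ_{22} = 0.0892 / 0.8082 = 0.110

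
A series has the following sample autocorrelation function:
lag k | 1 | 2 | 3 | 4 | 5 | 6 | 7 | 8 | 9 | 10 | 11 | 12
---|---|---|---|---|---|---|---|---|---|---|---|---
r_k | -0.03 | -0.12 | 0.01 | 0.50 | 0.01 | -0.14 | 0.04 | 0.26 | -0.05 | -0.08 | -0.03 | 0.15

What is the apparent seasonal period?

4

The largest autocorrelation is r_4 = 0.50, with weaker echoes at lags 8 (0.26) and 12 (0.15); the remaining lags stay at or below 0.04.
The dominant spike at lag 4 indicates a seasonal period of 4.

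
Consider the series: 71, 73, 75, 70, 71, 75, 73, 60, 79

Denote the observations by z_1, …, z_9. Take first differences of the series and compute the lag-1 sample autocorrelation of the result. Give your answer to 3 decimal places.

First differences Δz: 2, 2, -5, 1, 4, -2, -13, 19
Mean of differences = 1.0000
Numerator Σ(Δz_t−Δz̄)(Δz_{t+1}−Δz̄) = -224.0000
Denominator Σ(Δz_t−Δz̄)² = 576.0000
r_1(Δz) = -224.0000 / 576.0000 = -0.389

-0.389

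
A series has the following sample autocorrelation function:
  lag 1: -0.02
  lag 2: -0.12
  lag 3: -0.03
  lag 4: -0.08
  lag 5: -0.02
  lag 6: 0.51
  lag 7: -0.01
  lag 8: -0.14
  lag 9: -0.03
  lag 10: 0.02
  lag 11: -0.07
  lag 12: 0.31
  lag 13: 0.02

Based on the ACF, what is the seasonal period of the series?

6

The largest autocorrelation is r_6 = 0.51, with a weaker echo at lag 12 (0.31); the remaining lags stay at or below 0.02.
The dominant spike at lag 6 indicates a seasonal period of 6.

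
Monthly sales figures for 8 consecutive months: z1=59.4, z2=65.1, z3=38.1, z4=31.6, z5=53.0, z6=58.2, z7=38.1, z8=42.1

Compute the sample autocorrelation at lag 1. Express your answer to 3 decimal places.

0.110

Mean z̄ = (59.4 + 65.1 + 38.1 + 31.6 + 53.0 + 58.2 + 38.1 + 42.1)/8 = 48.2000
Numerator Σ_{t=1}^{7}(z_t−z̄)(z_{t+1}−z̄) = 115.1800
Denominator Σ(z_t−z̄)² = 1050.8800
r_1 = 115.1800 / 1050.8800 = 0.110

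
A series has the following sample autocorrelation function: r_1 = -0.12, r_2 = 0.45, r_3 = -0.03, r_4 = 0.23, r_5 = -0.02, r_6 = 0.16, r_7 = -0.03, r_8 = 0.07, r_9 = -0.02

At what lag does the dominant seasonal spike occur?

2

The largest autocorrelation is r_2 = 0.45, with weaker echoes at lags 4 (0.23) and 6 (0.16); the remaining lags stay at or below 0.07.
The dominant spike at lag 2 indicates a seasonal period of 2.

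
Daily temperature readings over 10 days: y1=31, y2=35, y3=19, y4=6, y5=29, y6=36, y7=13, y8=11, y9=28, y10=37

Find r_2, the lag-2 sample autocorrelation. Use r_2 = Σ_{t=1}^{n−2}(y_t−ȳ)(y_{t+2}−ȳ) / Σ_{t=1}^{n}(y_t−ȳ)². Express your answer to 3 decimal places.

-0.761

Mean ȳ = (31 + 35 + 19 + 6 + 29 + 36 + 13 + 11 + 28 + 37)/10 = 24.5000
Numerator Σ_{t=1}^{8}(y_t−ȳ)(y_{t+2}−ȳ) = -883.5000
Denominator Σ(y_t−ȳ)² = 1160.5000
r_2 = -883.5000 / 1160.5000 = -0.761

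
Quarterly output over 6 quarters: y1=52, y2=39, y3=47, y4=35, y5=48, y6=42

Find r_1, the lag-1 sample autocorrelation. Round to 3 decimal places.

-0.640

Mean ȳ = (52 + 39 + 47 + 35 + 48 + 42)/6 = 43.8333
Deviations from mean: 8.1667, -4.8333, 3.1667, -8.8333, 4.1667, -1.8333
Σ(y_t−ȳ)(y_{t+1}−ȳ) = (-39.4722) + (-15.3056) + (-27.9722) + (-36.8056) + (-7.6389) = -127.1944
Denominator Σ(y_t−ȳ)² = 198.8333
r_1 = -127.1944 / 198.8333 = -0.640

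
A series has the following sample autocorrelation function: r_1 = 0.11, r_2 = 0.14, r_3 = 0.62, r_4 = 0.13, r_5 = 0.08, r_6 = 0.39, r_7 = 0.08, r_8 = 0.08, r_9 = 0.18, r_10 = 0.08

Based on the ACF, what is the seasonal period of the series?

The largest autocorrelation is r_3 = 0.62, with weaker echoes at lags 6 (0.39) and 9 (0.18); the remaining lags stay at or below 0.14.
The dominant spike at lag 3 indicates a seasonal period of 3.

3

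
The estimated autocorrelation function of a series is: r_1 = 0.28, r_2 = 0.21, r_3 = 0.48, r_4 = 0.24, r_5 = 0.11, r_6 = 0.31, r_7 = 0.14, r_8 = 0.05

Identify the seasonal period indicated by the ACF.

3

The largest autocorrelation is r_3 = 0.48, with a weaker echo at lag 6 (0.31); the remaining lags stay at or below 0.28. The elevated value at lag 1 (0.28), dropping to 0.21 at lag 2, reflects decaying short-term dependence rather than seasonality.
The dominant spike at lag 3 indicates a seasonal period of 3.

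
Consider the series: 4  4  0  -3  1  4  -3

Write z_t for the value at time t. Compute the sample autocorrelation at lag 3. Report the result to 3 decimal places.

0.017

Mean z̄ = (4 + 4 + 0 − 3 + 1 + 4 − 3)/7 = 1.0000
Deviations from mean: 3.0000, 3.0000, -1.0000, -4.0000, 0.0000, 3.0000, -4.0000
Numerator Σ_{t=1}^{4}(z_t−z̄)(z_{t+3}−z̄) = 1.0000
Denominator Σ(z_t−z̄)² = 60.0000
r_3 = 1.0000 / 60.0000 = 0.017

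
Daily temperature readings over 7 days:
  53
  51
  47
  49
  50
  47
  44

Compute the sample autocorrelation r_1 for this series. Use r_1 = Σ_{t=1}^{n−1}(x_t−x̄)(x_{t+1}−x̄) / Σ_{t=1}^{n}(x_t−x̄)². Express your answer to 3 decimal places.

0.218

Mean x̄ = (53 + 51 + 47 + 49 + 50 + 47 + 44)/7 = 48.7143
Deviations from mean: 4.2857, 2.2857, -1.7143, 0.2857, 1.2857, -1.7143, -4.7143
Σ(x_t−x̄)(x_{t+1}−x̄) = (9.7959) + (-3.9184) + (-0.4898) + (0.3673) + (-2.2041) + (8.0816) = 11.6327
Denominator Σ(x_t−x̄)² = 53.4286
r_1 = 11.6327 / 53.4286 = 0.218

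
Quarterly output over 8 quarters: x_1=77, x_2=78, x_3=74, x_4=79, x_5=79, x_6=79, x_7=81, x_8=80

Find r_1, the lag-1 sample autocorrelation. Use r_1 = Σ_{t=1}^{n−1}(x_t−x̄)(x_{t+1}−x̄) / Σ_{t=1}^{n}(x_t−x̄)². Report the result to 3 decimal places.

0.192

Mean x̄ = (77 + 78 + 74 + 79 + 79 + 79 + 81 + 80)/8 = 78.3750
Deviations from mean: -1.3750, -0.3750, -4.3750, 0.6250, 0.6250, 0.6250, 2.6250, 1.6250
Σ(x_t−x̄)(x_{t+1}−x̄) = (0.5156) + (1.6406) + (-2.7344) + (0.3906) + (0.3906) + (1.6406) + (4.2656) = 6.1094
Denominator Σ(x_t−x̄)² = 31.8750
r_1 = 6.1094 / 31.8750 = 0.192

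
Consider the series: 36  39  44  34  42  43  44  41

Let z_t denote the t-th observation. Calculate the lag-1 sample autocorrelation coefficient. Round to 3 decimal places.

-0.167

Mean z̄ = (36 + 39 + 44 + 34 + 42 + 43 + 44 + 41)/8 = 40.3750
Deviations from mean: -4.3750, -1.3750, 3.6250, -6.3750, 1.6250, 2.6250, 3.6250, 0.6250
Σ(z_t−z̄)(z_{t+1}−z̄) = (6.0156) + (-4.9844) + (-23.1094) + (-10.3594) + (4.2656) + (9.5156) + (2.2656) = -16.3906
Denominator Σ(z_t−z̄)² = 97.8750
r_1 = -16.3906 / 97.8750 = -0.167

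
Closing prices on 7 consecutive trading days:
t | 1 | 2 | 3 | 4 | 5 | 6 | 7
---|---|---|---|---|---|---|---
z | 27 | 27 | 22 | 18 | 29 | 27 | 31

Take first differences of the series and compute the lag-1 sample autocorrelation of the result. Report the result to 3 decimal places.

-0.304

First differences Δz: 0, -5, -4, 11, -2, 4
Mean of differences = 0.6667
Numerator Σ(Δz_t−Δz̄)(Δz_{t+1}−Δz̄) = -54.4444
Denominator Σ(Δz_t−Δz̄)² = 179.3333
r_1(Δz) = -54.4444 / 179.3333 = -0.304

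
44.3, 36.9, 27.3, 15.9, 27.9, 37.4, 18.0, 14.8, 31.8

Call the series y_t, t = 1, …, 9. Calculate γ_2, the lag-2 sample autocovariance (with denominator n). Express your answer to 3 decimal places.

-43.392

Mean ȳ = (44.3 + 36.9 + 27.3 + 15.9 + 27.9 + 37.4 + 18.0 + 14.8 + 31.8)/9 = 28.2556
Σ_{t=1}^{7}(y_t−ȳ)(y_{t+2}−ȳ) = -390.5306
γ_2 = -390.5306 / 9 = -43.392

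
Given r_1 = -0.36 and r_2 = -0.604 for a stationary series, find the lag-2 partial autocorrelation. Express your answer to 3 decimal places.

-0.843

φ_{22} = (r_2 − r_1²) / (1 − r_1²)
r_1² = (-0.36)² = 0.1296
Numerator = -0.604 − 0.1296 = -0.7336; denominator = 1 − 0.1296 = 0.8704
φ_{22} = -0.7336 / 0.8704 = -0.843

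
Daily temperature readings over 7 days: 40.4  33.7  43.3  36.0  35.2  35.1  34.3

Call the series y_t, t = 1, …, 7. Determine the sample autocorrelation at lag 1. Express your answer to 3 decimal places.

-0.366

Mean ȳ = (40.4 + 33.7 + 43.3 + 36.0 + 35.2 + 35.1 + 34.3)/7 = 36.8571
Deviations from mean: 3.5429, -3.1571, 6.4429, -0.8571, -1.6571, -1.7571, -2.5571
Numerator Σ_{t=1}^{6}(y_t−ȳ)(y_{t+1}−ȳ) = -28.2233
Denominator Σ(y_t−ȳ)² = 77.1371
r_1 = -28.2233 / 77.1371 = -0.366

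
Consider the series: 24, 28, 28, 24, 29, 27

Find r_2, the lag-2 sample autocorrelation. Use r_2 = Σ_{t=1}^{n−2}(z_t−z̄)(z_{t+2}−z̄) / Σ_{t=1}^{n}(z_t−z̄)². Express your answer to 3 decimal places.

Mean z̄ = (24 + 28 + 28 + 24 + 29 + 27)/6 = 26.6667
Σ(z_t−z̄)(z_{t+2}−z̄) = (-3.5556) + (-3.5556) + (3.1111) + (-0.8889) = -4.8889
Denominator Σ(z_t−z̄)² = 23.3333
r_2 = -4.8889 / 23.3333 = -0.210

-0.210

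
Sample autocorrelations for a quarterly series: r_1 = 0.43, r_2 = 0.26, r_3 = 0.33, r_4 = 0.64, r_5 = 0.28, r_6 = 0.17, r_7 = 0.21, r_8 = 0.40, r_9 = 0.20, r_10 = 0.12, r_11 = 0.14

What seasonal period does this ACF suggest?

The largest autocorrelation is r_4 = 0.64; the remaining lags stay at or below 0.43. The elevated value at lag 1 (0.43), dropping to 0.26 at lag 2, reflects decaying short-term dependence rather than seasonality.
The dominant spike at lag 4 indicates a seasonal period of 4.

4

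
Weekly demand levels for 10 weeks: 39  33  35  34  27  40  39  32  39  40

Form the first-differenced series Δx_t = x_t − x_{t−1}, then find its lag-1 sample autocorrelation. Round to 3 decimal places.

First differences Δx: -6, 2, -1, -7, 13, -1, -7, 7, 1
Mean of differences = 0.1111
Numerator Σ(Δx_t−Δx̄)(Δx_{t+1}−Δx̄) = -146.6790
Denominator Σ(Δx_t−Δx̄)² = 358.8889
r_1(Δx) = -146.6790 / 358.8889 = -0.409

-0.409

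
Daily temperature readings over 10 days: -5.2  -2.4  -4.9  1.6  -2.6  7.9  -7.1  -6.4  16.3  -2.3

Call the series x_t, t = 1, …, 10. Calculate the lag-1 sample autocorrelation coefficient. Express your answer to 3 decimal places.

-0.327

Mean x̄ = (-5.2 − 2.4 − 4.9 + 1.6 − 2.6 + 7.9 − 7.1 − 6.4 + 16.3 − 2.3)/10 = -0.5100
Numerator Σ_{t=1}^{9}(x_t−x̄)(x_{t+1}−x̄) = -159.7961
Denominator Σ(x_t−x̄)² = 488.2890
r_1 = -159.7961 / 488.2890 = -0.327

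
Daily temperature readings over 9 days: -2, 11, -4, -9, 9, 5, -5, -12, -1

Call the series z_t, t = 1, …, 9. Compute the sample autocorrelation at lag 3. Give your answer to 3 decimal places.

Mean z̄ = (-2 + 11 − 4 − 9 + 9 + 5 − 5 − 12 − 1)/9 = -0.8889
Σ(z_t−z̄)(z_{t+3}−z̄) = (9.0123) + (117.5679) + (-18.3210) + (33.3457) + (-109.8765) + (-0.6543) = 31.0741
Denominator Σ(z_t−z̄)² = 490.8889
r_3 = 31.0741 / 490.8889 = 0.063

0.063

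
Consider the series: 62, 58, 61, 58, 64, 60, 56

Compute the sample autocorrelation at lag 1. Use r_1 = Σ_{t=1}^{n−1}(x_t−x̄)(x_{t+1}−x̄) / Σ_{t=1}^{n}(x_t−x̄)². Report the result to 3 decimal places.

-0.354

Mean x̄ = (62 + 58 + 61 + 58 + 64 + 60 + 56)/7 = 59.8571
Deviations from mean: 2.1429, -1.8571, 1.1429, -1.8571, 4.1429, 0.1429, -3.8571
Σ(x_t−x̄)(x_{t+1}−x̄) = (-3.9796) + (-2.1224) + (-2.1224) + (-7.6939) + (0.5918) + (-0.5510) = -15.8776
Denominator Σ(x_t−x̄)² = 44.8571
r_1 = -15.8776 / 44.8571 = -0.354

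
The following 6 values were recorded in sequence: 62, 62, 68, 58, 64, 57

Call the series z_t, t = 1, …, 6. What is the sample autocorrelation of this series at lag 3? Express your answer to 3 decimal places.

Mean z̄ = (62 + 62 + 68 + 58 + 64 + 57)/6 = 61.8333
Deviations from mean: 0.1667, 0.1667, 6.1667, -3.8333, 2.1667, -4.8333
Numerator Σ_{t=1}^{3}(z_t−z̄)(z_{t+3}−z̄) = -30.0833
Denominator Σ(z_t−z̄)² = 80.8333
r_3 = -30.0833 / 80.8333 = -0.372

-0.372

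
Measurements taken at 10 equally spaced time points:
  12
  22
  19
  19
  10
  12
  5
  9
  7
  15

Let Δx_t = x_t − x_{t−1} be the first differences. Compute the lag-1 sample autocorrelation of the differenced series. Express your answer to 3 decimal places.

-0.335

First differences Δx: 10, -3, 0, -9, 2, -7, 4, -2, 8
Mean of differences = 0.3333
Numerator Σ(Δx_t−Δx̄)(Δx_{t+1}−Δx̄) = -109.1111
Denominator Σ(Δx_t−Δx̄)² = 326.0000
r_1(Δx) = -109.1111 / 326.0000 = -0.335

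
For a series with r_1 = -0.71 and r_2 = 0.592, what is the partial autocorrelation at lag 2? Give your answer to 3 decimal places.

φ_{22} = (r_2 − r_1²) / (1 − r_1²)
r_1² = (-0.71)² = 0.5041
Numerator = 0.592 − 0.5041 = 0.0879; denominator = 1 − 0.5041 = 0.4959
φ_{22} = 0.0879 / 0.4959 = 0.177

0.177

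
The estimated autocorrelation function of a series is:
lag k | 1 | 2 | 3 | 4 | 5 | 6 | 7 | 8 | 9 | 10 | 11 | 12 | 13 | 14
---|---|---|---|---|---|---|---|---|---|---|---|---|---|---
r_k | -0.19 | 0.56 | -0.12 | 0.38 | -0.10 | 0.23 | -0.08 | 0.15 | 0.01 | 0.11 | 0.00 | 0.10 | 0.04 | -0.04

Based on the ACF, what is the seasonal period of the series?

The largest autocorrelation is r_2 = 0.56, with weaker echoes at lags 4 (0.38), 6 (0.23) and 8 (0.15); the remaining lags stay at or below 0.11.
The dominant spike at lag 2 indicates a seasonal period of 2.

2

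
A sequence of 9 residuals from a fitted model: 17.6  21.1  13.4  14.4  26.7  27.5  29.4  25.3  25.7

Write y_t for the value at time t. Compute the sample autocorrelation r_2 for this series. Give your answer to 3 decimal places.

0.149

Mean ȳ = (17.6 + 21.1 + 13.4 + 14.4 + 26.7 + 27.5 + 29.4 + 25.3 + 25.7)/9 = 22.3444
Numerator Σ_{t=1}^{7}(y_t−ȳ)(y_{t+2}−ȳ) = 42.0505
Denominator Σ(y_t−ȳ)² = 282.5022
r_2 = 42.0505 / 282.5022 = 0.149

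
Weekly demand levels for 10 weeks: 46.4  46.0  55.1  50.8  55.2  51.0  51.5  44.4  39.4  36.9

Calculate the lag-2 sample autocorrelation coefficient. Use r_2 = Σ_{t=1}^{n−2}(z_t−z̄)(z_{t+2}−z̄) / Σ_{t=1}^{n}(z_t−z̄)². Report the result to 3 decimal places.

Mean z̄ = (46.4 + 46.0 + 55.1 + 50.8 + 55.2 + 51.0 + 51.5 + 44.4 + 39.4 + 36.9)/10 = 47.6700
Numerator Σ_{t=1}^{8}(z_t−z̄)(z_{t+2}−z̄) = 73.2022
Denominator Σ(z_t−z̄)² = 346.9410
r_2 = 73.2022 / 346.9410 = 0.211

0.211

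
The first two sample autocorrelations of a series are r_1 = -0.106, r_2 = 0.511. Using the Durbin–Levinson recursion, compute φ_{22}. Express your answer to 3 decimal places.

0.505

φ_{22} = (r_2 − r_1²) / (1 − r_1²)
r_1² = (-0.106)² = 0.011236
Numerator = 0.511 − 0.0112 = 0.4998; denominator = 1 − 0.0112 = 0.9888
φ_{22} = 0.4998 / 0.9888 = 0.505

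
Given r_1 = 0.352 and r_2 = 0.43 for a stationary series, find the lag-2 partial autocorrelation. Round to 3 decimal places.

0.349

φ_{22} = (r_2 − r_1²) / (1 − r_1²)
r_1² = (0.352)² = 0.123904
Numerator = 0.43 − 0.1239 = 0.3061; denominator = 1 − 0.1239 = 0.8761
φ_{22} = 0.3061 / 0.8761 = 0.349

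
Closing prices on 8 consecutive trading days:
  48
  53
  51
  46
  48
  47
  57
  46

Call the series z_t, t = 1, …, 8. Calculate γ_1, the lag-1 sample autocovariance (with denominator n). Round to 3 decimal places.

-5.156

Mean z̄ = (48 + 53 + 51 + 46 + 48 + 47 + 57 + 46)/8 = 49.5000
Σ_{t=1}^{7}(z_t−z̄)(z_{t+1}−z̄) = -41.2500
γ_1 = -41.2500 / 8 = -5.156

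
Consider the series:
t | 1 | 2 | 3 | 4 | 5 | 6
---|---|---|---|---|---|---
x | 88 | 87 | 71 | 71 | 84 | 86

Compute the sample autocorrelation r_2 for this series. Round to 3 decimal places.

Mean x̄ = (88 + 87 + 71 + 71 + 84 + 86)/6 = 81.1667
Deviations from mean: 6.8333, 5.8333, -10.1667, -10.1667, 2.8333, 4.8333
Numerator Σ_{t=1}^{4}(x_t−x̄)(x_{t+2}−x̄) = -206.7222
Denominator Σ(x_t−x̄)² = 318.8333
r_2 = -206.7222 / 318.8333 = -0.648

-0.648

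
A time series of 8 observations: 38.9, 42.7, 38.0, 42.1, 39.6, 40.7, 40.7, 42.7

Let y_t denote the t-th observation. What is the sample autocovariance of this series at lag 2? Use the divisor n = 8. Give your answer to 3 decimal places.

1.321

Mean ȳ = (38.9 + 42.7 + 38.0 + 42.1 + 39.6 + 40.7 + 40.7 + 42.7)/8 = 40.6750
Deviations: -1.7750, 2.0250, -2.6750, 1.4250, -1.0750, 0.0250, 0.0250, 2.0250
Σ_{t=1}^{6}(y_t−ȳ)(y_{t+2}−ȳ) = 10.5688
γ_2 = 10.5688 / 8 = 1.321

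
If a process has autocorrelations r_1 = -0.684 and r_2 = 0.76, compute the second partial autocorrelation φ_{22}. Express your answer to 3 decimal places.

0.549

φ_{22} = (r_2 − r_1²) / (1 − r_1²)
r_1² = (-0.684)² = 0.467856
Numerator = 0.76 − 0.4679 = 0.2921; denominator = 1 − 0.4679 = 0.5321
φ_{22} = 0.2921 / 0.5321 = 0.549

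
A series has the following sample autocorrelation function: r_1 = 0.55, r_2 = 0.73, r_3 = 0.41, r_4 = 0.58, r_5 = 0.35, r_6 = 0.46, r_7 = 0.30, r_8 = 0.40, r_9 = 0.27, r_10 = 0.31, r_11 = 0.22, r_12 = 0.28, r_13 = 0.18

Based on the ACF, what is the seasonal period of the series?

2

The largest autocorrelation is r_2 = 0.73, with a weaker echo at lag 4 (0.58); the remaining lags stay at or below 0.55.
The dominant spike at lag 2 indicates a seasonal period of 2.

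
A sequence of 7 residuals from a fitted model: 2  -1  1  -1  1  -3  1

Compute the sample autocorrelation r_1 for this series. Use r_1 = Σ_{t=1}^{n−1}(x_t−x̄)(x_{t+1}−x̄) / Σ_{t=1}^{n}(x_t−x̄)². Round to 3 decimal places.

Mean x̄ = (2 − 1 + 1 − 1 + 1 − 3 + 1)/7 = 0.0000
Deviations from mean: 2.0000, -1.0000, 1.0000, -1.0000, 1.0000, -3.0000, 1.0000
Numerator Σ_{t=1}^{6}(x_t−x̄)(x_{t+1}−x̄) = -11.0000
Denominator Σ(x_t−x̄)² = 18.0000
r_1 = -11.0000 / 18.0000 = -0.611

-0.611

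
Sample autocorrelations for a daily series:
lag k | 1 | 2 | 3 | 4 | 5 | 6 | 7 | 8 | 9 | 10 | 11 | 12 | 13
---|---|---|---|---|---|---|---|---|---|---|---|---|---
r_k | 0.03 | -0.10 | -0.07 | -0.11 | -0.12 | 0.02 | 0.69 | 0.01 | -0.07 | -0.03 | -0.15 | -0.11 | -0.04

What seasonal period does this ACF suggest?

7

The largest autocorrelation is r_7 = 0.69; the remaining lags stay at or below 0.03.
The dominant spike at lag 7 indicates a seasonal period of 7.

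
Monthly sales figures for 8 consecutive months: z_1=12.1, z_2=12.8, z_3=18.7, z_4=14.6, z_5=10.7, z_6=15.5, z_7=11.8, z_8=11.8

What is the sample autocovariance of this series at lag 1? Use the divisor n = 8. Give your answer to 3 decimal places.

-0.766

Mean z̄ = (12.1 + 12.8 + 18.7 + 14.6 + 10.7 + 15.5 + 11.8 + 11.8)/8 = 13.5000
Σ_{t=1}^{7}(z_t−z̄)(z_{t+1}−z̄) = -6.1300
γ_1 = -6.1300 / 8 = -0.766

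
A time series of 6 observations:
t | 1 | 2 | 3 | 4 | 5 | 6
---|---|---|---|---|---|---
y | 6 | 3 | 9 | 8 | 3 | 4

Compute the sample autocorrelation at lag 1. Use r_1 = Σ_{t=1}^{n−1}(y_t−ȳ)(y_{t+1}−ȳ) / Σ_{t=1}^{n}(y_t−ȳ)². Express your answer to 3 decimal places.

-0.112

Mean ȳ = (6 + 3 + 9 + 8 + 3 + 4)/6 = 5.5000
Deviations from mean: 0.5000, -2.5000, 3.5000, 2.5000, -2.5000, -1.5000
Σ(y_t−ȳ)(y_{t+1}−ȳ) = (-1.2500) + (-8.7500) + (8.7500) + (-6.2500) + (3.7500) = -3.7500
Denominator Σ(y_t−ȳ)² = 33.5000
r_1 = -3.7500 / 33.5000 = -0.112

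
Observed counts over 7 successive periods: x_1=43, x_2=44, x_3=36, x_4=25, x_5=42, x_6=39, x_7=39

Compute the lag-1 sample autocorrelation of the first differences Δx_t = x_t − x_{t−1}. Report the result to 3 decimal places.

-0.336

First differences Δx: 1, -8, -11, 17, -3, 0
Mean of differences = -0.6667
Numerator Σ(Δx_t−Δx̄)(Δx_{t+1}−Δx̄) = -161.7778
Denominator Σ(Δx_t−Δx̄)² = 481.3333
r_1(Δx) = -161.7778 / 481.3333 = -0.336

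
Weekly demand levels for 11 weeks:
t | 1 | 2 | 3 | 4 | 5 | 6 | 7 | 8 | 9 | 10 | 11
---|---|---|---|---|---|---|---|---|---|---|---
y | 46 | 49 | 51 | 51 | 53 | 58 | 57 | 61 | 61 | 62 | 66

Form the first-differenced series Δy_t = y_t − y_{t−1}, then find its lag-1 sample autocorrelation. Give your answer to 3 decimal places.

First differences Δy: 3, 2, 0, 2, 5, -1, 4, 0, 1, 4
Mean of differences = 2.0000
Numerator Σ(Δy_t−Δȳ)(Δy_{t+1}−Δȳ) = -19.0000
Denominator Σ(Δy_t−Δȳ)² = 36.0000
r_1(Δy) = -19.0000 / 36.0000 = -0.528

-0.528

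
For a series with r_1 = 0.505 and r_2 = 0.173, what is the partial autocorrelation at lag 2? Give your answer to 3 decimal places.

φ_{22} = (r_2 − r_1²) / (1 − r_1²)
r_1² = (0.505)² = 0.255025
Numerator = 0.173 − 0.2550 = -0.0820; denominator = 1 − 0.2550 = 0.7450
φ_{22} = -0.0820 / 0.7450 = -0.110

-0.110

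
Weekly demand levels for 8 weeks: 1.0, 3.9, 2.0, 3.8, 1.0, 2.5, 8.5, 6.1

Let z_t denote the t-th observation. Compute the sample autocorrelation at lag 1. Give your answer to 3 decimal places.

0.160

Mean z̄ = (1.0 + 3.9 + 2.0 + 3.8 + 1.0 + 2.5 + 8.5 + 6.1)/8 = 3.6000
Σ(z_t−z̄)(z_{t+1}−z̄) = (-0.7800) + (-0.4800) + (-0.3200) + (-0.5200) + (2.8600) + (-5.3900) + (12.2500) = 7.6200
Denominator Σ(z_t−z̄)² = 47.6800
r_1 = 7.6200 / 47.6800 = 0.160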